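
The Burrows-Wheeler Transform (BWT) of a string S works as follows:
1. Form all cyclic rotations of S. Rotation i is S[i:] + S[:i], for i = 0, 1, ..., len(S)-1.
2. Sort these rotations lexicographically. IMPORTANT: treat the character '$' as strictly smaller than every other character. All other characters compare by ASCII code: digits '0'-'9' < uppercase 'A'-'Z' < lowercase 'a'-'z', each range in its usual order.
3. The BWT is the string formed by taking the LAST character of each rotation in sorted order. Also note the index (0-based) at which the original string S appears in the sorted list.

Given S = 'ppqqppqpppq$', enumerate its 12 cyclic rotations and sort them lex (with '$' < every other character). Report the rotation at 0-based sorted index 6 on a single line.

Answer: pqpppq$ppqqp

Derivation:
All 12 rotations (rotation i = S[i:]+S[:i]):
  rot[0] = ppqqppqpppq$
  rot[1] = pqqppqpppq$p
  rot[2] = qqppqpppq$pp
  rot[3] = qppqpppq$ppq
  rot[4] = ppqpppq$ppqq
  rot[5] = pqpppq$ppqqp
  rot[6] = qpppq$ppqqpp
  rot[7] = pppq$ppqqppq
  rot[8] = ppq$ppqqppqp
  rot[9] = pq$ppqqppqpp
  rot[10] = q$ppqqppqppp
  rot[11] = $ppqqppqpppq
Sorted (with $ < everything):
  sorted[0] = $ppqqppqpppq
  sorted[1] = pppq$ppqqppq
  sorted[2] = ppq$ppqqppqp
  sorted[3] = ppqpppq$ppqq
  sorted[4] = ppqqppqpppq$
  sorted[5] = pq$ppqqppqpp
  sorted[6] = pqpppq$ppqqp
  sorted[7] = pqqppqpppq$p
  sorted[8] = q$ppqqppqppp
  sorted[9] = qpppq$ppqqpp
  sorted[10] = qppqpppq$ppq
  sorted[11] = qqppqpppq$pp
sorted[6] = pqpppq$ppqqp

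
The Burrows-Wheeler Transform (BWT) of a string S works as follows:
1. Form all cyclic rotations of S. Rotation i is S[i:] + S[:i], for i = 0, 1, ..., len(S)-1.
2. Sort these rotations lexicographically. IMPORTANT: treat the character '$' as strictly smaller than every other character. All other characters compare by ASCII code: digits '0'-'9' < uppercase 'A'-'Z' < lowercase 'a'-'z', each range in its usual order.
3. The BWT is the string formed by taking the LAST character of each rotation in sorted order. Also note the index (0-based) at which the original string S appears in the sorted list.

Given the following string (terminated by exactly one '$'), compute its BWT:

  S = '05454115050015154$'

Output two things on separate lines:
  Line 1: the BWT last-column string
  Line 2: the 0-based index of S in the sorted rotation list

Answer: 4505$4105555011140
4

Derivation:
All 18 rotations (rotation i = S[i:]+S[:i]):
  rot[0] = 05454115050015154$
  rot[1] = 5454115050015154$0
  rot[2] = 454115050015154$05
  rot[3] = 54115050015154$054
  rot[4] = 4115050015154$0545
  rot[5] = 115050015154$05454
  rot[6] = 15050015154$054541
  rot[7] = 5050015154$0545411
  rot[8] = 050015154$05454115
  rot[9] = 50015154$054541150
  rot[10] = 0015154$0545411505
  rot[11] = 015154$05454115050
  rot[12] = 15154$054541150500
  rot[13] = 5154$0545411505001
  rot[14] = 154$05454115050015
  rot[15] = 54$054541150500151
  rot[16] = 4$0545411505001515
  rot[17] = $05454115050015154
Sorted (with $ < everything):
  sorted[0] = $05454115050015154  (last char: '4')
  sorted[1] = 0015154$0545411505  (last char: '5')
  sorted[2] = 015154$05454115050  (last char: '0')
  sorted[3] = 050015154$05454115  (last char: '5')
  sorted[4] = 05454115050015154$  (last char: '$')
  sorted[5] = 115050015154$05454  (last char: '4')
  sorted[6] = 15050015154$054541  (last char: '1')
  sorted[7] = 15154$054541150500  (last char: '0')
  sorted[8] = 154$05454115050015  (last char: '5')
  sorted[9] = 4$0545411505001515  (last char: '5')
  sorted[10] = 4115050015154$0545  (last char: '5')
  sorted[11] = 454115050015154$05  (last char: '5')
  sorted[12] = 50015154$054541150  (last char: '0')
  sorted[13] = 5050015154$0545411  (last char: '1')
  sorted[14] = 5154$0545411505001  (last char: '1')
  sorted[15] = 54$054541150500151  (last char: '1')
  sorted[16] = 54115050015154$054  (last char: '4')
  sorted[17] = 5454115050015154$0  (last char: '0')
Last column: 4505$4105555011140
Original string S is at sorted index 4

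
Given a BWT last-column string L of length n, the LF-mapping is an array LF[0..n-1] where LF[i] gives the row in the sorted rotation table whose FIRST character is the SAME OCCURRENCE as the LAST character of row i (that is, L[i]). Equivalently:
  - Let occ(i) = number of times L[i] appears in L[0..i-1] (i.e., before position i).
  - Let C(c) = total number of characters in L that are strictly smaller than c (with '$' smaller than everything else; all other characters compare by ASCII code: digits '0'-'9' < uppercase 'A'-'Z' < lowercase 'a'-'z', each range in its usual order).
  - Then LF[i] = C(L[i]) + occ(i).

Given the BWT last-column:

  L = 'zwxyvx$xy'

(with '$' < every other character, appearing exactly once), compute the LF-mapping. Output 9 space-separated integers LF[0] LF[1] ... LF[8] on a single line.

Answer: 8 2 3 6 1 4 0 5 7

Derivation:
Char counts: '$':1, 'v':1, 'w':1, 'x':3, 'y':2, 'z':1
C (first-col start): C('$')=0, C('v')=1, C('w')=2, C('x')=3, C('y')=6, C('z')=8
L[0]='z': occ=0, LF[0]=C('z')+0=8+0=8
L[1]='w': occ=0, LF[1]=C('w')+0=2+0=2
L[2]='x': occ=0, LF[2]=C('x')+0=3+0=3
L[3]='y': occ=0, LF[3]=C('y')+0=6+0=6
L[4]='v': occ=0, LF[4]=C('v')+0=1+0=1
L[5]='x': occ=1, LF[5]=C('x')+1=3+1=4
L[6]='$': occ=0, LF[6]=C('$')+0=0+0=0
L[7]='x': occ=2, LF[7]=C('x')+2=3+2=5
L[8]='y': occ=1, LF[8]=C('y')+1=6+1=7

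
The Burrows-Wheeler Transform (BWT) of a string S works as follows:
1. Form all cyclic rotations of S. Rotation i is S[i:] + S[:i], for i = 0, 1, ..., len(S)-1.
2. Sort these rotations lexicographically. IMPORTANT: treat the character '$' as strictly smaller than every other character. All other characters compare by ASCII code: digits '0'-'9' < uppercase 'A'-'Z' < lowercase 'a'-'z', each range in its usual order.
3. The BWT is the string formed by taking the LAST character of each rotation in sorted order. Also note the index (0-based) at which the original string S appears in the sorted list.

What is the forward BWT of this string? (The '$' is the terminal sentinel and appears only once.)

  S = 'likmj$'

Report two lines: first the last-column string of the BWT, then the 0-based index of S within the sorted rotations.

All 6 rotations (rotation i = S[i:]+S[:i]):
  rot[0] = likmj$
  rot[1] = ikmj$l
  rot[2] = kmj$li
  rot[3] = mj$lik
  rot[4] = j$likm
  rot[5] = $likmj
Sorted (with $ < everything):
  sorted[0] = $likmj  (last char: 'j')
  sorted[1] = ikmj$l  (last char: 'l')
  sorted[2] = j$likm  (last char: 'm')
  sorted[3] = kmj$li  (last char: 'i')
  sorted[4] = likmj$  (last char: '$')
  sorted[5] = mj$lik  (last char: 'k')
Last column: jlmi$k
Original string S is at sorted index 4

Answer: jlmi$k
4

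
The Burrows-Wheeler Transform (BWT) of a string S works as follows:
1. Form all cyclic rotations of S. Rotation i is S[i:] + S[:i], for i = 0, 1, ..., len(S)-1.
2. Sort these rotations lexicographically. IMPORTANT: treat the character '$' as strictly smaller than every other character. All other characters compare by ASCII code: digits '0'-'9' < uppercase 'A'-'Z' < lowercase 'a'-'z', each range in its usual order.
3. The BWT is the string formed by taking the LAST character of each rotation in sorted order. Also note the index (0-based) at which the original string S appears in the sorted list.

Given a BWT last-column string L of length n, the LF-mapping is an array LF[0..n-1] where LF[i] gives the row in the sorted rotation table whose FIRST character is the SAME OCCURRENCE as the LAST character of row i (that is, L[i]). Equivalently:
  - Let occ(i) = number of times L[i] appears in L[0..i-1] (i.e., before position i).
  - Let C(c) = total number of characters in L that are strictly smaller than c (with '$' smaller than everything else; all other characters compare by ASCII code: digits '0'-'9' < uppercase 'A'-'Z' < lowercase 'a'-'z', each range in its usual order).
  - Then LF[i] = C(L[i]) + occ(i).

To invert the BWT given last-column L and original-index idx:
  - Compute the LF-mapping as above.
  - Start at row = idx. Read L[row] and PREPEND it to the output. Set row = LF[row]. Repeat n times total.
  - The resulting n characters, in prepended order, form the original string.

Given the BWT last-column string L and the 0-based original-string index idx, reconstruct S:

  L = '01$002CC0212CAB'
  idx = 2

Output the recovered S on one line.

Answer: 00022BCC1AC210$

Derivation:
LF mapping: 1 5 0 2 3 7 12 13 4 8 6 9 14 10 11
Walk LF starting at row 2, prepending L[row]:
  step 1: row=2, L[2]='$', prepend. Next row=LF[2]=0
  step 2: row=0, L[0]='0', prepend. Next row=LF[0]=1
  step 3: row=1, L[1]='1', prepend. Next row=LF[1]=5
  step 4: row=5, L[5]='2', prepend. Next row=LF[5]=7
  step 5: row=7, L[7]='C', prepend. Next row=LF[7]=13
  step 6: row=13, L[13]='A', prepend. Next row=LF[13]=10
  step 7: row=10, L[10]='1', prepend. Next row=LF[10]=6
  step 8: row=6, L[6]='C', prepend. Next row=LF[6]=12
  step 9: row=12, L[12]='C', prepend. Next row=LF[12]=14
  step 10: row=14, L[14]='B', prepend. Next row=LF[14]=11
  step 11: row=11, L[11]='2', prepend. Next row=LF[11]=9
  step 12: row=9, L[9]='2', prepend. Next row=LF[9]=8
  step 13: row=8, L[8]='0', prepend. Next row=LF[8]=4
  step 14: row=4, L[4]='0', prepend. Next row=LF[4]=3
  step 15: row=3, L[3]='0', prepend. Next row=LF[3]=2
Reversed output: 00022BCC1AC210$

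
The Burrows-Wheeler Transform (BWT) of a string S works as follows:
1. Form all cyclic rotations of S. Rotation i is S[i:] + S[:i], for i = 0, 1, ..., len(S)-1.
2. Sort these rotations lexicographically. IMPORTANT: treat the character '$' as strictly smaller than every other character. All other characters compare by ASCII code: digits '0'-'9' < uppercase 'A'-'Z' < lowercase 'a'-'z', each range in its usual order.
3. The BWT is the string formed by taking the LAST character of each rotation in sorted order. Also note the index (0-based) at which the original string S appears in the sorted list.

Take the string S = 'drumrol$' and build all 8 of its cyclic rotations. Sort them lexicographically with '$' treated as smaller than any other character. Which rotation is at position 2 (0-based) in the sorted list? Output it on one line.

Answer: l$drumro

Derivation:
All 8 rotations (rotation i = S[i:]+S[:i]):
  rot[0] = drumrol$
  rot[1] = rumrol$d
  rot[2] = umrol$dr
  rot[3] = mrol$dru
  rot[4] = rol$drum
  rot[5] = ol$drumr
  rot[6] = l$drumro
  rot[7] = $drumrol
Sorted (with $ < everything):
  sorted[0] = $drumrol
  sorted[1] = drumrol$
  sorted[2] = l$drumro
  sorted[3] = mrol$dru
  sorted[4] = ol$drumr
  sorted[5] = rol$drum
  sorted[6] = rumrol$d
  sorted[7] = umrol$dr
sorted[2] = l$drumro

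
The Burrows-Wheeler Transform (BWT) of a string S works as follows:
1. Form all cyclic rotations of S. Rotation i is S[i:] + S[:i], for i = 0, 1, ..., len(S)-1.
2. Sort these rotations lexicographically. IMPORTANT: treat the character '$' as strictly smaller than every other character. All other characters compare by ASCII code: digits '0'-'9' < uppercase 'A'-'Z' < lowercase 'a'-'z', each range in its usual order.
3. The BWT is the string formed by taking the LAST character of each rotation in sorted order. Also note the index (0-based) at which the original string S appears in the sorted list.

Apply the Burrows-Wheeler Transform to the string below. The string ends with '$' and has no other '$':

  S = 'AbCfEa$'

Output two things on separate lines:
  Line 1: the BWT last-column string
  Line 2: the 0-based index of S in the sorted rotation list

Answer: a$bfEAC
1

Derivation:
All 7 rotations (rotation i = S[i:]+S[:i]):
  rot[0] = AbCfEa$
  rot[1] = bCfEa$A
  rot[2] = CfEa$Ab
  rot[3] = fEa$AbC
  rot[4] = Ea$AbCf
  rot[5] = a$AbCfE
  rot[6] = $AbCfEa
Sorted (with $ < everything):
  sorted[0] = $AbCfEa  (last char: 'a')
  sorted[1] = AbCfEa$  (last char: '$')
  sorted[2] = CfEa$Ab  (last char: 'b')
  sorted[3] = Ea$AbCf  (last char: 'f')
  sorted[4] = a$AbCfE  (last char: 'E')
  sorted[5] = bCfEa$A  (last char: 'A')
  sorted[6] = fEa$AbC  (last char: 'C')
Last column: a$bfEAC
Original string S is at sorted index 1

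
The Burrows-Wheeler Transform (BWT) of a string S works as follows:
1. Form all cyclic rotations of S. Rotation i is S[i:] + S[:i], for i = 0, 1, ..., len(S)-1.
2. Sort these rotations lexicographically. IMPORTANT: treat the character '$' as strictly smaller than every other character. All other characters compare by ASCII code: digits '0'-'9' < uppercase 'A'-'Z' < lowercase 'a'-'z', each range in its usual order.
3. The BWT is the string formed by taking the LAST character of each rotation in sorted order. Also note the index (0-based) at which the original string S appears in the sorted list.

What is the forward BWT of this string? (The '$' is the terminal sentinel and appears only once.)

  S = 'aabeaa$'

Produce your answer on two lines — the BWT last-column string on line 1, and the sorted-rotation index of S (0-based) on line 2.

Answer: aae$aab
3

Derivation:
All 7 rotations (rotation i = S[i:]+S[:i]):
  rot[0] = aabeaa$
  rot[1] = abeaa$a
  rot[2] = beaa$aa
  rot[3] = eaa$aab
  rot[4] = aa$aabe
  rot[5] = a$aabea
  rot[6] = $aabeaa
Sorted (with $ < everything):
  sorted[0] = $aabeaa  (last char: 'a')
  sorted[1] = a$aabea  (last char: 'a')
  sorted[2] = aa$aabe  (last char: 'e')
  sorted[3] = aabeaa$  (last char: '$')
  sorted[4] = abeaa$a  (last char: 'a')
  sorted[5] = beaa$aa  (last char: 'a')
  sorted[6] = eaa$aab  (last char: 'b')
Last column: aae$aab
Original string S is at sorted index 3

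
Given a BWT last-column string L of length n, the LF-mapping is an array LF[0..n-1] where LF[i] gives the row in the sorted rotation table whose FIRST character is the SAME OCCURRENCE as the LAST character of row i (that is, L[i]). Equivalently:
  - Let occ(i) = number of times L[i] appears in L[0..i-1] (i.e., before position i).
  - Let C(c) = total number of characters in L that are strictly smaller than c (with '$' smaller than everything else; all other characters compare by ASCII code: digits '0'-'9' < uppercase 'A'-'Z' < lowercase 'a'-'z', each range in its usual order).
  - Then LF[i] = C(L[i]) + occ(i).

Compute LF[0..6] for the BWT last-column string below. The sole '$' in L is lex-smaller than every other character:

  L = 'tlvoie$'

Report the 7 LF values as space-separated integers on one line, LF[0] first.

Answer: 5 3 6 4 2 1 0

Derivation:
Char counts: '$':1, 'e':1, 'i':1, 'l':1, 'o':1, 't':1, 'v':1
C (first-col start): C('$')=0, C('e')=1, C('i')=2, C('l')=3, C('o')=4, C('t')=5, C('v')=6
L[0]='t': occ=0, LF[0]=C('t')+0=5+0=5
L[1]='l': occ=0, LF[1]=C('l')+0=3+0=3
L[2]='v': occ=0, LF[2]=C('v')+0=6+0=6
L[3]='o': occ=0, LF[3]=C('o')+0=4+0=4
L[4]='i': occ=0, LF[4]=C('i')+0=2+0=2
L[5]='e': occ=0, LF[5]=C('e')+0=1+0=1
L[6]='$': occ=0, LF[6]=C('$')+0=0+0=0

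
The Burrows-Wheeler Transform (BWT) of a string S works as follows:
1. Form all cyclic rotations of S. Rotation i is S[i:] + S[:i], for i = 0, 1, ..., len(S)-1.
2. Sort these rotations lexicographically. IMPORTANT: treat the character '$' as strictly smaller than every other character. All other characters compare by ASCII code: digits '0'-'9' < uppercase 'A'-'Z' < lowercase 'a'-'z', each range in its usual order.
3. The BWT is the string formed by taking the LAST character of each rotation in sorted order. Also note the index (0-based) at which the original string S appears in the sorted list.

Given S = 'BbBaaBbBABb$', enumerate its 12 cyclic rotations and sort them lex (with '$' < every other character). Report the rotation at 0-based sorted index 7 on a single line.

All 12 rotations (rotation i = S[i:]+S[:i]):
  rot[0] = BbBaaBbBABb$
  rot[1] = bBaaBbBABb$B
  rot[2] = BaaBbBABb$Bb
  rot[3] = aaBbBABb$BbB
  rot[4] = aBbBABb$BbBa
  rot[5] = BbBABb$BbBaa
  rot[6] = bBABb$BbBaaB
  rot[7] = BABb$BbBaaBb
  rot[8] = ABb$BbBaaBbB
  rot[9] = Bb$BbBaaBbBA
  rot[10] = b$BbBaaBbBAB
  rot[11] = $BbBaaBbBABb
Sorted (with $ < everything):
  sorted[0] = $BbBaaBbBABb
  sorted[1] = ABb$BbBaaBbB
  sorted[2] = BABb$BbBaaBb
  sorted[3] = BaaBbBABb$Bb
  sorted[4] = Bb$BbBaaBbBA
  sorted[5] = BbBABb$BbBaa
  sorted[6] = BbBaaBbBABb$
  sorted[7] = aBbBABb$BbBa
  sorted[8] = aaBbBABb$BbB
  sorted[9] = b$BbBaaBbBAB
  sorted[10] = bBABb$BbBaaB
  sorted[11] = bBaaBbBABb$B
sorted[7] = aBbBABb$BbBa

Answer: aBbBABb$BbBa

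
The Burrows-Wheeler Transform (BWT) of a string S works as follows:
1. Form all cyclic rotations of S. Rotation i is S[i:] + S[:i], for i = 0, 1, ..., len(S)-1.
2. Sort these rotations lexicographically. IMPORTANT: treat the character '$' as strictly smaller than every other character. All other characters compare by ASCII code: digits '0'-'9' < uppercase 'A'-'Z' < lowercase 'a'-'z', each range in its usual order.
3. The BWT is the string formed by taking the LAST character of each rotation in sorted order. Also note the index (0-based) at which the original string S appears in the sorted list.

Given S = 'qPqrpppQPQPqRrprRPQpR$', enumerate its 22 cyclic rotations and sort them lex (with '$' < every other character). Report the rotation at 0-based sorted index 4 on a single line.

Answer: PqrpppQPQPqRrprRPQpR$q

Derivation:
All 22 rotations (rotation i = S[i:]+S[:i]):
  rot[0] = qPqrpppQPQPqRrprRPQpR$
  rot[1] = PqrpppQPQPqRrprRPQpR$q
  rot[2] = qrpppQPQPqRrprRPQpR$qP
  rot[3] = rpppQPQPqRrprRPQpR$qPq
  rot[4] = pppQPQPqRrprRPQpR$qPqr
  rot[5] = ppQPQPqRrprRPQpR$qPqrp
  rot[6] = pQPQPqRrprRPQpR$qPqrpp
  rot[7] = QPQPqRrprRPQpR$qPqrppp
  rot[8] = PQPqRrprRPQpR$qPqrpppQ
  rot[9] = QPqRrprRPQpR$qPqrpppQP
  rot[10] = PqRrprRPQpR$qPqrpppQPQ
  rot[11] = qRrprRPQpR$qPqrpppQPQP
  rot[12] = RrprRPQpR$qPqrpppQPQPq
  rot[13] = rprRPQpR$qPqrpppQPQPqR
  rot[14] = prRPQpR$qPqrpppQPQPqRr
  rot[15] = rRPQpR$qPqrpppQPQPqRrp
  rot[16] = RPQpR$qPqrpppQPQPqRrpr
  rot[17] = PQpR$qPqrpppQPQPqRrprR
  rot[18] = QpR$qPqrpppQPQPqRrprRP
  rot[19] = pR$qPqrpppQPQPqRrprRPQ
  rot[20] = R$qPqrpppQPQPqRrprRPQp
  rot[21] = $qPqrpppQPQPqRrprRPQpR
Sorted (with $ < everything):
  sorted[0] = $qPqrpppQPQPqRrprRPQpR
  sorted[1] = PQPqRrprRPQpR$qPqrpppQ
  sorted[2] = PQpR$qPqrpppQPQPqRrprR
  sorted[3] = PqRrprRPQpR$qPqrpppQPQ
  sorted[4] = PqrpppQPQPqRrprRPQpR$q
  sorted[5] = QPQPqRrprRPQpR$qPqrppp
  sorted[6] = QPqRrprRPQpR$qPqrpppQP
  sorted[7] = QpR$qPqrpppQPQPqRrprRP
  sorted[8] = R$qPqrpppQPQPqRrprRPQp
  sorted[9] = RPQpR$qPqrpppQPQPqRrpr
  sorted[10] = RrprRPQpR$qPqrpppQPQPq
  sorted[11] = pQPQPqRrprRPQpR$qPqrpp
  sorted[12] = pR$qPqrpppQPQPqRrprRPQ
  sorted[13] = ppQPQPqRrprRPQpR$qPqrp
  sorted[14] = pppQPQPqRrprRPQpR$qPqr
  sorted[15] = prRPQpR$qPqrpppQPQPqRr
  sorted[16] = qPqrpppQPQPqRrprRPQpR$
  sorted[17] = qRrprRPQpR$qPqrpppQPQP
  sorted[18] = qrpppQPQPqRrprRPQpR$qP
  sorted[19] = rRPQpR$qPqrpppQPQPqRrp
  sorted[20] = rpppQPQPqRrprRPQpR$qPq
  sorted[21] = rprRPQpR$qPqrpppQPQPqR
sorted[4] = PqrpppQPQPqRrprRPQpR$q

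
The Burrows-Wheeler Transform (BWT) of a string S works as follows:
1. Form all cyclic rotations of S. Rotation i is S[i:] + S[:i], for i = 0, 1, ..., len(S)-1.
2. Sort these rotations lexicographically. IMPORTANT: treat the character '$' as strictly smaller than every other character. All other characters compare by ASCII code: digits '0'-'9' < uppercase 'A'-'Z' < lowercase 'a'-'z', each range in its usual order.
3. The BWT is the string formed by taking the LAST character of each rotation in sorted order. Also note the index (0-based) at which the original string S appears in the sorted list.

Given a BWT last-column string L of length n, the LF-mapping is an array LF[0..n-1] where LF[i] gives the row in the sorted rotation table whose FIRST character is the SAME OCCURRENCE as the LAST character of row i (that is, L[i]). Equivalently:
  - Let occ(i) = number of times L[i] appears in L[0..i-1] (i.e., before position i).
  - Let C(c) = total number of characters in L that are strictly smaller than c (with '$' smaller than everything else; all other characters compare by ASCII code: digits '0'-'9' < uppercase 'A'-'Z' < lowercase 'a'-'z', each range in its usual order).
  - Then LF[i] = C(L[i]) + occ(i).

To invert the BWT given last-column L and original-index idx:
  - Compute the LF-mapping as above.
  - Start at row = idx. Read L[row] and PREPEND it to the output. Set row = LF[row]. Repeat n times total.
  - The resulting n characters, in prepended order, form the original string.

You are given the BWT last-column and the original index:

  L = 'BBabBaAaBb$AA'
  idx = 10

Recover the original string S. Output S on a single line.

LF mapping: 4 5 8 11 6 9 1 10 7 12 0 2 3
Walk LF starting at row 10, prepending L[row]:
  step 1: row=10, L[10]='$', prepend. Next row=LF[10]=0
  step 2: row=0, L[0]='B', prepend. Next row=LF[0]=4
  step 3: row=4, L[4]='B', prepend. Next row=LF[4]=6
  step 4: row=6, L[6]='A', prepend. Next row=LF[6]=1
  step 5: row=1, L[1]='B', prepend. Next row=LF[1]=5
  step 6: row=5, L[5]='a', prepend. Next row=LF[5]=9
  step 7: row=9, L[9]='b', prepend. Next row=LF[9]=12
  step 8: row=12, L[12]='A', prepend. Next row=LF[12]=3
  step 9: row=3, L[3]='b', prepend. Next row=LF[3]=11
  step 10: row=11, L[11]='A', prepend. Next row=LF[11]=2
  step 11: row=2, L[2]='a', prepend. Next row=LF[2]=8
  step 12: row=8, L[8]='B', prepend. Next row=LF[8]=7
  step 13: row=7, L[7]='a', prepend. Next row=LF[7]=10
Reversed output: aBaAbAbaBABB$

Answer: aBaAbAbaBABB$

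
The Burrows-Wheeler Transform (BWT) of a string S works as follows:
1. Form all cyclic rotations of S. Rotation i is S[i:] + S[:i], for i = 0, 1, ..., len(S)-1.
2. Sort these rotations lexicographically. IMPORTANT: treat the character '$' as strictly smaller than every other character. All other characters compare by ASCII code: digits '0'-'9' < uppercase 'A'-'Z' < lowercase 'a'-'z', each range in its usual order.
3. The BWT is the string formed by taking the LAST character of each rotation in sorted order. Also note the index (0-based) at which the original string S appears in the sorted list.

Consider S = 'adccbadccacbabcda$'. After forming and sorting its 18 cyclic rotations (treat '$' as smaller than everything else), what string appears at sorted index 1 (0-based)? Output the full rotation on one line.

Answer: a$adccbadccacbabcd

Derivation:
All 18 rotations (rotation i = S[i:]+S[:i]):
  rot[0] = adccbadccacbabcda$
  rot[1] = dccbadccacbabcda$a
  rot[2] = ccbadccacbabcda$ad
  rot[3] = cbadccacbabcda$adc
  rot[4] = badccacbabcda$adcc
  rot[5] = adccacbabcda$adccb
  rot[6] = dccacbabcda$adccba
  rot[7] = ccacbabcda$adccbad
  rot[8] = cacbabcda$adccbadc
  rot[9] = acbabcda$adccbadcc
  rot[10] = cbabcda$adccbadcca
  rot[11] = babcda$adccbadccac
  rot[12] = abcda$adccbadccacb
  rot[13] = bcda$adccbadccacba
  rot[14] = cda$adccbadccacbab
  rot[15] = da$adccbadccacbabc
  rot[16] = a$adccbadccacbabcd
  rot[17] = $adccbadccacbabcda
Sorted (with $ < everything):
  sorted[0] = $adccbadccacbabcda
  sorted[1] = a$adccbadccacbabcd
  sorted[2] = abcda$adccbadccacb
  sorted[3] = acbabcda$adccbadcc
  sorted[4] = adccacbabcda$adccb
  sorted[5] = adccbadccacbabcda$
  sorted[6] = babcda$adccbadccac
  sorted[7] = badccacbabcda$adcc
  sorted[8] = bcda$adccbadccacba
  sorted[9] = cacbabcda$adccbadc
  sorted[10] = cbabcda$adccbadcca
  sorted[11] = cbadccacbabcda$adc
  sorted[12] = ccacbabcda$adccbad
  sorted[13] = ccbadccacbabcda$ad
  sorted[14] = cda$adccbadccacbab
  sorted[15] = da$adccbadccacbabc
  sorted[16] = dccacbabcda$adccba
  sorted[17] = dccbadccacbabcda$a
sorted[1] = a$adccbadccacbabcd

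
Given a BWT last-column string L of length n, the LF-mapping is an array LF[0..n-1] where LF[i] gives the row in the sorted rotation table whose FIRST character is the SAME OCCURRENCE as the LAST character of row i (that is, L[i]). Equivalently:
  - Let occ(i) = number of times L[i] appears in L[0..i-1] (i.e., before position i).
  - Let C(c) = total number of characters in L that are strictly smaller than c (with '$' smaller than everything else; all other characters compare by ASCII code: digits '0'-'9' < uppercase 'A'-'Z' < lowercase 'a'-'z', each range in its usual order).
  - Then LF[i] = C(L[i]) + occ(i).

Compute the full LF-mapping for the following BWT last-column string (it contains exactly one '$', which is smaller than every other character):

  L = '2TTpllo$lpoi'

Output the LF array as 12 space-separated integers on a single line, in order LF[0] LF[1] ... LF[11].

Answer: 1 2 3 10 5 6 8 0 7 11 9 4

Derivation:
Char counts: '$':1, '2':1, 'T':2, 'i':1, 'l':3, 'o':2, 'p':2
C (first-col start): C('$')=0, C('2')=1, C('T')=2, C('i')=4, C('l')=5, C('o')=8, C('p')=10
L[0]='2': occ=0, LF[0]=C('2')+0=1+0=1
L[1]='T': occ=0, LF[1]=C('T')+0=2+0=2
L[2]='T': occ=1, LF[2]=C('T')+1=2+1=3
L[3]='p': occ=0, LF[3]=C('p')+0=10+0=10
L[4]='l': occ=0, LF[4]=C('l')+0=5+0=5
L[5]='l': occ=1, LF[5]=C('l')+1=5+1=6
L[6]='o': occ=0, LF[6]=C('o')+0=8+0=8
L[7]='$': occ=0, LF[7]=C('$')+0=0+0=0
L[8]='l': occ=2, LF[8]=C('l')+2=5+2=7
L[9]='p': occ=1, LF[9]=C('p')+1=10+1=11
L[10]='o': occ=1, LF[10]=C('o')+1=8+1=9
L[11]='i': occ=0, LF[11]=C('i')+0=4+0=4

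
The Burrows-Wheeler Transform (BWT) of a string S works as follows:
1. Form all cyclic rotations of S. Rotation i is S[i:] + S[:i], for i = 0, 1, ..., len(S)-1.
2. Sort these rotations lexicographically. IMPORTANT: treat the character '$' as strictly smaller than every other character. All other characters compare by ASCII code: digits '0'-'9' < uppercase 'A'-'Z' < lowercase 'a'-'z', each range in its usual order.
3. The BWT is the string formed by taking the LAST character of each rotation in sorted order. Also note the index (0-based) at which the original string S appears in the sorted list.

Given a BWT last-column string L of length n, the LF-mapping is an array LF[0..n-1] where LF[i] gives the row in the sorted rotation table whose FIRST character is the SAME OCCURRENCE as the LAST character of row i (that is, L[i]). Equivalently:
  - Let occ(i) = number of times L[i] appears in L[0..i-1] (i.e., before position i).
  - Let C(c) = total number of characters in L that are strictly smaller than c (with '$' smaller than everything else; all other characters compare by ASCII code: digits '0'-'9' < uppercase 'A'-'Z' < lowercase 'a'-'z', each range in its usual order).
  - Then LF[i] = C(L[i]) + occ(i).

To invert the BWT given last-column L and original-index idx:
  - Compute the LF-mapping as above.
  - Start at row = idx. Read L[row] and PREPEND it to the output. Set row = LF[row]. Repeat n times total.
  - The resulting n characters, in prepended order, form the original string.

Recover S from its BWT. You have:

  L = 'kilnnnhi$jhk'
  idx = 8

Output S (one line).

Answer: lhniknjnihk$

Derivation:
LF mapping: 6 3 8 9 10 11 1 4 0 5 2 7
Walk LF starting at row 8, prepending L[row]:
  step 1: row=8, L[8]='$', prepend. Next row=LF[8]=0
  step 2: row=0, L[0]='k', prepend. Next row=LF[0]=6
  step 3: row=6, L[6]='h', prepend. Next row=LF[6]=1
  step 4: row=1, L[1]='i', prepend. Next row=LF[1]=3
  step 5: row=3, L[3]='n', prepend. Next row=LF[3]=9
  step 6: row=9, L[9]='j', prepend. Next row=LF[9]=5
  step 7: row=5, L[5]='n', prepend. Next row=LF[5]=11
  step 8: row=11, L[11]='k', prepend. Next row=LF[11]=7
  step 9: row=7, L[7]='i', prepend. Next row=LF[7]=4
  step 10: row=4, L[4]='n', prepend. Next row=LF[4]=10
  step 11: row=10, L[10]='h', prepend. Next row=LF[10]=2
  step 12: row=2, L[2]='l', prepend. Next row=LF[2]=8
Reversed output: lhniknjnihk$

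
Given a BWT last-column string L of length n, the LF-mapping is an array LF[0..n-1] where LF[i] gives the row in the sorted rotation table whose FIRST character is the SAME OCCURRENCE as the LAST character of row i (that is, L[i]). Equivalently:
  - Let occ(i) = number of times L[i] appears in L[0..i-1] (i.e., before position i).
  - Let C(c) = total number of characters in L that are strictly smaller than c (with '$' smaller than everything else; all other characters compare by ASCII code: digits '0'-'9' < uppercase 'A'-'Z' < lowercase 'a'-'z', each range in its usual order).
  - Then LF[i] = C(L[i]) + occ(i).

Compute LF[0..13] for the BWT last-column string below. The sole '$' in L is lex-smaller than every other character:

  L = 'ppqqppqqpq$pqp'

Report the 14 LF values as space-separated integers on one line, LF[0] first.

Answer: 1 2 8 9 3 4 10 11 5 12 0 6 13 7

Derivation:
Char counts: '$':1, 'p':7, 'q':6
C (first-col start): C('$')=0, C('p')=1, C('q')=8
L[0]='p': occ=0, LF[0]=C('p')+0=1+0=1
L[1]='p': occ=1, LF[1]=C('p')+1=1+1=2
L[2]='q': occ=0, LF[2]=C('q')+0=8+0=8
L[3]='q': occ=1, LF[3]=C('q')+1=8+1=9
L[4]='p': occ=2, LF[4]=C('p')+2=1+2=3
L[5]='p': occ=3, LF[5]=C('p')+3=1+3=4
L[6]='q': occ=2, LF[6]=C('q')+2=8+2=10
L[7]='q': occ=3, LF[7]=C('q')+3=8+3=11
L[8]='p': occ=4, LF[8]=C('p')+4=1+4=5
L[9]='q': occ=4, LF[9]=C('q')+4=8+4=12
L[10]='$': occ=0, LF[10]=C('$')+0=0+0=0
L[11]='p': occ=5, LF[11]=C('p')+5=1+5=6
L[12]='q': occ=5, LF[12]=C('q')+5=8+5=13
L[13]='p': occ=6, LF[13]=C('p')+6=1+6=7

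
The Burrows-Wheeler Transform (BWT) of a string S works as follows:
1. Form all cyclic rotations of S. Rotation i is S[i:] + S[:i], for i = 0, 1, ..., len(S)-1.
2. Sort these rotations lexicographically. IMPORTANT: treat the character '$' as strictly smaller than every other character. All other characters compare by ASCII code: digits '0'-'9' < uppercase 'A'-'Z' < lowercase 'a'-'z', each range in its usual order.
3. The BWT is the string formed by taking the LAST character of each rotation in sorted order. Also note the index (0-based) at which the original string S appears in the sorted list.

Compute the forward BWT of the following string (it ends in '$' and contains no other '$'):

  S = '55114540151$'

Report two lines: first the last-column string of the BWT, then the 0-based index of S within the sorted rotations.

Answer: 14551051154$
11

Derivation:
All 12 rotations (rotation i = S[i:]+S[:i]):
  rot[0] = 55114540151$
  rot[1] = 5114540151$5
  rot[2] = 114540151$55
  rot[3] = 14540151$551
  rot[4] = 4540151$5511
  rot[5] = 540151$55114
  rot[6] = 40151$551145
  rot[7] = 0151$5511454
  rot[8] = 151$55114540
  rot[9] = 51$551145401
  rot[10] = 1$5511454015
  rot[11] = $55114540151
Sorted (with $ < everything):
  sorted[0] = $55114540151  (last char: '1')
  sorted[1] = 0151$5511454  (last char: '4')
  sorted[2] = 1$5511454015  (last char: '5')
  sorted[3] = 114540151$55  (last char: '5')
  sorted[4] = 14540151$551  (last char: '1')
  sorted[5] = 151$55114540  (last char: '0')
  sorted[6] = 40151$551145  (last char: '5')
  sorted[7] = 4540151$5511  (last char: '1')
  sorted[8] = 51$551145401  (last char: '1')
  sorted[9] = 5114540151$5  (last char: '5')
  sorted[10] = 540151$55114  (last char: '4')
  sorted[11] = 55114540151$  (last char: '$')
Last column: 14551051154$
Original string S is at sorted index 11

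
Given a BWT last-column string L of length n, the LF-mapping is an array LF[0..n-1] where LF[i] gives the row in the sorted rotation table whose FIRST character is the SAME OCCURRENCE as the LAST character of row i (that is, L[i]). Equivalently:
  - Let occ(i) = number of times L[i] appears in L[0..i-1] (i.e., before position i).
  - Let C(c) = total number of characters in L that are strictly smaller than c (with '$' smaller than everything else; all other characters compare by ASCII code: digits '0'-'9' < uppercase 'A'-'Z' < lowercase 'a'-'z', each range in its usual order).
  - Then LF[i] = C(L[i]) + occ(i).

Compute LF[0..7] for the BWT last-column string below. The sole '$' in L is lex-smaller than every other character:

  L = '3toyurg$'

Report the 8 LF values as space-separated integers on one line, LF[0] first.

Answer: 1 5 3 7 6 4 2 0

Derivation:
Char counts: '$':1, '3':1, 'g':1, 'o':1, 'r':1, 't':1, 'u':1, 'y':1
C (first-col start): C('$')=0, C('3')=1, C('g')=2, C('o')=3, C('r')=4, C('t')=5, C('u')=6, C('y')=7
L[0]='3': occ=0, LF[0]=C('3')+0=1+0=1
L[1]='t': occ=0, LF[1]=C('t')+0=5+0=5
L[2]='o': occ=0, LF[2]=C('o')+0=3+0=3
L[3]='y': occ=0, LF[3]=C('y')+0=7+0=7
L[4]='u': occ=0, LF[4]=C('u')+0=6+0=6
L[5]='r': occ=0, LF[5]=C('r')+0=4+0=4
L[6]='g': occ=0, LF[6]=C('g')+0=2+0=2
L[7]='$': occ=0, LF[7]=C('$')+0=0+0=0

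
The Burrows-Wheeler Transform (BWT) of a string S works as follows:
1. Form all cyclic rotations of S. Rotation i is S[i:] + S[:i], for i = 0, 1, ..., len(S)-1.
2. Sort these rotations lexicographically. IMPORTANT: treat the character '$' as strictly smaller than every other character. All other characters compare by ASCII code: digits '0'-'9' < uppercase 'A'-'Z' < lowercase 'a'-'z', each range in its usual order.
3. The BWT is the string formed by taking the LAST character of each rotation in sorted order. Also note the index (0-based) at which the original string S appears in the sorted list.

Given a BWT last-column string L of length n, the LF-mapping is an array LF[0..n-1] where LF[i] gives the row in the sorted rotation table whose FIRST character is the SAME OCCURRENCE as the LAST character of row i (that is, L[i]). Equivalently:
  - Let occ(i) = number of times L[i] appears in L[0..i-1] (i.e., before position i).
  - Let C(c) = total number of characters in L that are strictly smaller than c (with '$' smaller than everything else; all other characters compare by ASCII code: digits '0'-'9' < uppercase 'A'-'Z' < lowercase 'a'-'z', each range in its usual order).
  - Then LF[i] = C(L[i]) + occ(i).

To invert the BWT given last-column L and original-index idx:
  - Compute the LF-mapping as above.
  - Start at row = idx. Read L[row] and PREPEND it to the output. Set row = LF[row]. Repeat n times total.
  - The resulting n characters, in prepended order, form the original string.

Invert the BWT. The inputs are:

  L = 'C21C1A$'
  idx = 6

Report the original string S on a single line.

Answer: C211AC$

Derivation:
LF mapping: 5 3 1 6 2 4 0
Walk LF starting at row 6, prepending L[row]:
  step 1: row=6, L[6]='$', prepend. Next row=LF[6]=0
  step 2: row=0, L[0]='C', prepend. Next row=LF[0]=5
  step 3: row=5, L[5]='A', prepend. Next row=LF[5]=4
  step 4: row=4, L[4]='1', prepend. Next row=LF[4]=2
  step 5: row=2, L[2]='1', prepend. Next row=LF[2]=1
  step 6: row=1, L[1]='2', prepend. Next row=LF[1]=3
  step 7: row=3, L[3]='C', prepend. Next row=LF[3]=6
Reversed output: C211AC$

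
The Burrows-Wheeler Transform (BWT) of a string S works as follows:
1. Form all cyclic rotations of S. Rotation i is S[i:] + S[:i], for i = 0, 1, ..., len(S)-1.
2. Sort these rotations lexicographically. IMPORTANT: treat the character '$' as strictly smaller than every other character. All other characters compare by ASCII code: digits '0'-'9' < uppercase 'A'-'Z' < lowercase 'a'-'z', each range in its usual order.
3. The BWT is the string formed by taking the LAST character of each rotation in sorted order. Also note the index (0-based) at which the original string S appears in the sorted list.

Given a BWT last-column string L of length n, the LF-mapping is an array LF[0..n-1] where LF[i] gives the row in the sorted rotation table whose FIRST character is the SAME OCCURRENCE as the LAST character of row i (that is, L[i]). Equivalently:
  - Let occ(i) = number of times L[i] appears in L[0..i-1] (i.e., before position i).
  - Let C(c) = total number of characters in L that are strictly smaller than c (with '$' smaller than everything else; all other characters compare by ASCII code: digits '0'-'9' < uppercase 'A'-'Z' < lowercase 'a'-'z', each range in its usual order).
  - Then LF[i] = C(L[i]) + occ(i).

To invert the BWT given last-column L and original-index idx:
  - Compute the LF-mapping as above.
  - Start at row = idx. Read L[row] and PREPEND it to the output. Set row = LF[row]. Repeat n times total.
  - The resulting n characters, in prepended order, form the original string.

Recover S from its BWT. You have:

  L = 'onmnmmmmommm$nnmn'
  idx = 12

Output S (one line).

LF mapping: 15 10 1 11 2 3 4 5 16 6 7 8 0 12 13 9 14
Walk LF starting at row 12, prepending L[row]:
  step 1: row=12, L[12]='$', prepend. Next row=LF[12]=0
  step 2: row=0, L[0]='o', prepend. Next row=LF[0]=15
  step 3: row=15, L[15]='m', prepend. Next row=LF[15]=9
  step 4: row=9, L[9]='m', prepend. Next row=LF[9]=6
  step 5: row=6, L[6]='m', prepend. Next row=LF[6]=4
  step 6: row=4, L[4]='m', prepend. Next row=LF[4]=2
  step 7: row=2, L[2]='m', prepend. Next row=LF[2]=1
  step 8: row=1, L[1]='n', prepend. Next row=LF[1]=10
  step 9: row=10, L[10]='m', prepend. Next row=LF[10]=7
  step 10: row=7, L[7]='m', prepend. Next row=LF[7]=5
  step 11: row=5, L[5]='m', prepend. Next row=LF[5]=3
  step 12: row=3, L[3]='n', prepend. Next row=LF[3]=11
  step 13: row=11, L[11]='m', prepend. Next row=LF[11]=8
  step 14: row=8, L[8]='o', prepend. Next row=LF[8]=16
  step 15: row=16, L[16]='n', prepend. Next row=LF[16]=14
  step 16: row=14, L[14]='n', prepend. Next row=LF[14]=13
  step 17: row=13, L[13]='n', prepend. Next row=LF[13]=12
Reversed output: nnnomnmmmnmmmmmo$

Answer: nnnomnmmmnmmmmmo$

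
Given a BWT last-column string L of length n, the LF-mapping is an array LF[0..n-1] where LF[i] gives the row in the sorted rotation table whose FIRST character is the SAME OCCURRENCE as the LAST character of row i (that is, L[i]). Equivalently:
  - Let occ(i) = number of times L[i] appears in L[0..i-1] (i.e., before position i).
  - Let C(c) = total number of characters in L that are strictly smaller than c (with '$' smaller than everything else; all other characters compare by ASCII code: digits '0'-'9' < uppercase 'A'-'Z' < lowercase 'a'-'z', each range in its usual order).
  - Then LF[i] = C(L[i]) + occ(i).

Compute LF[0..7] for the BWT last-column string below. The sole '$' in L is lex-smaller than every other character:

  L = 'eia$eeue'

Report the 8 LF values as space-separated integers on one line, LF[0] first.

Char counts: '$':1, 'a':1, 'e':4, 'i':1, 'u':1
C (first-col start): C('$')=0, C('a')=1, C('e')=2, C('i')=6, C('u')=7
L[0]='e': occ=0, LF[0]=C('e')+0=2+0=2
L[1]='i': occ=0, LF[1]=C('i')+0=6+0=6
L[2]='a': occ=0, LF[2]=C('a')+0=1+0=1
L[3]='$': occ=0, LF[3]=C('$')+0=0+0=0
L[4]='e': occ=1, LF[4]=C('e')+1=2+1=3
L[5]='e': occ=2, LF[5]=C('e')+2=2+2=4
L[6]='u': occ=0, LF[6]=C('u')+0=7+0=7
L[7]='e': occ=3, LF[7]=C('e')+3=2+3=5

Answer: 2 6 1 0 3 4 7 5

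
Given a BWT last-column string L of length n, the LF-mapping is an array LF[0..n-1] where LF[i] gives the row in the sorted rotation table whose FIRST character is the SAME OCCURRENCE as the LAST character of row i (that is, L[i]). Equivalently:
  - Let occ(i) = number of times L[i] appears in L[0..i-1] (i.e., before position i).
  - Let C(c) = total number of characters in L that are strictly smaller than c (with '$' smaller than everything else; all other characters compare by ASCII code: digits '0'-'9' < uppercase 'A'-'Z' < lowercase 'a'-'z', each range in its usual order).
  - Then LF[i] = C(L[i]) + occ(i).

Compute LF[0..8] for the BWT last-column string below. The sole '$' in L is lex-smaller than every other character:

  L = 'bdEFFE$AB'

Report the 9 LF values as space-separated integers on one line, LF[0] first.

Answer: 7 8 3 5 6 4 0 1 2

Derivation:
Char counts: '$':1, 'A':1, 'B':1, 'E':2, 'F':2, 'b':1, 'd':1
C (first-col start): C('$')=0, C('A')=1, C('B')=2, C('E')=3, C('F')=5, C('b')=7, C('d')=8
L[0]='b': occ=0, LF[0]=C('b')+0=7+0=7
L[1]='d': occ=0, LF[1]=C('d')+0=8+0=8
L[2]='E': occ=0, LF[2]=C('E')+0=3+0=3
L[3]='F': occ=0, LF[3]=C('F')+0=5+0=5
L[4]='F': occ=1, LF[4]=C('F')+1=5+1=6
L[5]='E': occ=1, LF[5]=C('E')+1=3+1=4
L[6]='$': occ=0, LF[6]=C('$')+0=0+0=0
L[7]='A': occ=0, LF[7]=C('A')+0=1+0=1
L[8]='B': occ=0, LF[8]=C('B')+0=2+0=2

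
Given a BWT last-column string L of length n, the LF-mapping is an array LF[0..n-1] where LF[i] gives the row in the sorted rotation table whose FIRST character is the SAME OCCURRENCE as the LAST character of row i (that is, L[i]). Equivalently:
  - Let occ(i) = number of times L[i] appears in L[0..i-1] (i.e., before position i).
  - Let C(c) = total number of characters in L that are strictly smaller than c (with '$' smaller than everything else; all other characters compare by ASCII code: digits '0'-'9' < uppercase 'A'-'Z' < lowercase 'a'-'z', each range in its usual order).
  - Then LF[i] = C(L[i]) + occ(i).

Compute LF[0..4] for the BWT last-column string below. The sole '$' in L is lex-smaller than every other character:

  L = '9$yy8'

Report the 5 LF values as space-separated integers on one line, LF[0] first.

Answer: 2 0 3 4 1

Derivation:
Char counts: '$':1, '8':1, '9':1, 'y':2
C (first-col start): C('$')=0, C('8')=1, C('9')=2, C('y')=3
L[0]='9': occ=0, LF[0]=C('9')+0=2+0=2
L[1]='$': occ=0, LF[1]=C('$')+0=0+0=0
L[2]='y': occ=0, LF[2]=C('y')+0=3+0=3
L[3]='y': occ=1, LF[3]=C('y')+1=3+1=4
L[4]='8': occ=0, LF[4]=C('8')+0=1+0=1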